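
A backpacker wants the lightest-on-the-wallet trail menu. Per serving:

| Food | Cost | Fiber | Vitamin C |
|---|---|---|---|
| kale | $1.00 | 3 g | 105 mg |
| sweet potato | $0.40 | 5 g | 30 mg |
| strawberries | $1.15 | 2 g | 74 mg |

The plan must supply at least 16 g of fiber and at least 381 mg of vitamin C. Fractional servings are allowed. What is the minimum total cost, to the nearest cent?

Minimising a linear cost over {fiber ≥ 16, vitamin C ≥ 381, servings ≥ 0} — the optimum is at a vertex, using one or two foods.
kale only: max(16/3, 381/105) = 5.333 servings → $5.33.
sweet potato only: max(16/5, 381/30) = 12.7 servings → $5.08.
strawberries only: max(16/2, 381/74) = 8 servings → $9.20.
kale + sweet potato with both tight: 3.276 servings and 1.234 servings → $3.77.
kale + strawberries: the both-tight solution has a negative serving — not a feasible corner.
sweet potato + strawberries with both tight: 1.361 servings and 4.597 servings → $5.83.
So the least-cost plan costs $3.77.

$3.77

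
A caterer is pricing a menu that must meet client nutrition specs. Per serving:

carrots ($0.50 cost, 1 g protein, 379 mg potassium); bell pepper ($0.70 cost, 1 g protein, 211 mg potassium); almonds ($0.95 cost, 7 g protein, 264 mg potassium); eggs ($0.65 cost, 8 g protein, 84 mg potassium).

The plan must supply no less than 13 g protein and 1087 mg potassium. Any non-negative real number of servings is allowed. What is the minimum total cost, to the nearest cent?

$2.14

The cheapest plan sits at a corner of the feasible region — with two constraints it uses at most two foods.
carrots only: max(13/1, 1087/379) = 13 servings → $6.50.
bell pepper only: max(13/1, 1087/211) = 13 servings → $9.10.
almonds only: max(13/7, 1087/264) = 4.117 servings → $3.91.
eggs only: max(13/8, 1087/84) = 12.94 servings → $8.41.
carrots + bell pepper: the both-tight solution has a negative serving — not a feasible corner.
carrots + almonds with both tight: 1.748 servings and 1.607 servings → $2.40.
carrots + eggs with both tight: 2.579 servings and 1.303 servings → $2.14.
bell pepper + almonds with both tight: 3.444 servings and 1.365 servings → $3.71.
bell pepper + eggs with both tight: 4.741 servings and 1.032 servings → $3.99.
almonds + eggs: the both-tight solution has a negative serving — not a feasible corner.
So the least-cost plan costs $2.14.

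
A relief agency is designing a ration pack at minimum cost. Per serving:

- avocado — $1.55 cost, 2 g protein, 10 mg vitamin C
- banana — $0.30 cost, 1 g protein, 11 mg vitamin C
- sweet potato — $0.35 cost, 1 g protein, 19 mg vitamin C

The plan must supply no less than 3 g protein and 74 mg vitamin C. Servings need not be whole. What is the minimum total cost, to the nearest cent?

$1.36

An LP optimum is at a vertex; with two nutrient constraints at most two foods are used. Check each candidate.
avocado only: max(3/2, 74/10) = 7.4 servings → $11.47.
banana only: max(3/1, 74/11) = 6.727 servings → $2.02.
sweet potato only: max(3/1, 74/19) = 3.895 servings → $1.36.
avocado + banana: intersection lies outside the first quadrant.
avocado + sweet potato: the both-tight solution has a negative serving — not a feasible corner.
banana + sweet potato with both targets exact would need a negative amount; discard.
So the least-cost plan costs $1.36.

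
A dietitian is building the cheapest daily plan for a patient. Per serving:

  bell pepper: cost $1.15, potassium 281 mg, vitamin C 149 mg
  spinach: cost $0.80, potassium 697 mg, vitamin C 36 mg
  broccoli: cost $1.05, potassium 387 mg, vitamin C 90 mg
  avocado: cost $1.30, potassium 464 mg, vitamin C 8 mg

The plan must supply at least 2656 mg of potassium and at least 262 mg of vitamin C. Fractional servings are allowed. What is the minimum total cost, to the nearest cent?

$3.82

An LP optimum is at a vertex; with two nutrient constraints at most two foods are used. Check each candidate.
bell pepper only: max(2656/281, 262/149) = 9.452 servings → $10.87.
spinach only: max(2656/697, 262/36) = 7.278 servings → $5.82.
broccoli only: max(2656/387, 262/90) = 6.863 servings → $7.21.
avocado only: max(2656/464, 262/8) = 32.75 servings → $42.58.
bell pepper + spinach with both tight: 0.9281 servings and 3.436 servings → $3.82.
bell pepper + broccoli: intersection lies outside the first quadrant.
bell pepper + avocado with both tight: 1.5 servings and 4.816 servings → $7.99.
spinach + broccoli with both tight: 2.821 servings and 1.783 servings → $4.13.
spinach + avocado: the both-tight solution has a negative serving — not a feasible corner.
broccoli + avocado with both tight: 2.595 servings and 3.56 servings → $7.35.
Cheapest feasible corner: $3.82.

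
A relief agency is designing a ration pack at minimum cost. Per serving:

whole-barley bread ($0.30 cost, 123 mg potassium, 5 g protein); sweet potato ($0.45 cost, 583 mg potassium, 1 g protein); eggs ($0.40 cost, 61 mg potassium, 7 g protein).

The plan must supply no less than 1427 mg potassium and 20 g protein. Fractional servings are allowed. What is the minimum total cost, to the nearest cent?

With two linear requirements the optimum uses one or two foods; enumerate the corners.
whole-barley bread only: max(1427/123, 20/5) = 11.6 servings → $3.48.
sweet potato only: max(1427/583, 20/1) = 20 servings → $9.00.
eggs only: max(1427/61, 20/7) = 23.39 servings → $9.36.
whole-barley bread + sweet potato with both tight: 3.665 servings and 1.674 servings → $1.85.
whole-barley bread + eggs: the both-tight solution has a negative serving — not a feasible corner.
sweet potato + eggs with both tight: 2.181 servings and 2.546 servings → $2.00.
So the least-cost plan costs $1.85.

$1.85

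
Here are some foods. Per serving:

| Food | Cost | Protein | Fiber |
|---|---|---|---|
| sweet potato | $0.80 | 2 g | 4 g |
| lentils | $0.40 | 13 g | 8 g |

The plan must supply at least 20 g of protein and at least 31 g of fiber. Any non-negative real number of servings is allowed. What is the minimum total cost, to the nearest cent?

An LP optimum is at a vertex; with two nutrient constraints at most two foods are used. Check each candidate.
sweet potato only: max(20/2, 31/4) = 10 servings → $8.00.
lentils only: max(20/13, 31/8) = 3.875 servings → $1.55.
sweet potato + lentils with both tight: 6.75 servings and 0.5 servings → $5.60.
Cheapest feasible corner: $1.55.

$1.55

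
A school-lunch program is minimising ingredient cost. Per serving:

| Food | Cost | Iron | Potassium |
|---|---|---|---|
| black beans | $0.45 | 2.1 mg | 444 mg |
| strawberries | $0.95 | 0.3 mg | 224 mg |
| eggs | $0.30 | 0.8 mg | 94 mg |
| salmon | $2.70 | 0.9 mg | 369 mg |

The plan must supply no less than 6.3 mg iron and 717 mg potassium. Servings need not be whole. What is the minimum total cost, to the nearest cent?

A basic optimal solution has at most two foods positive. Try each food alone and each pair with both targets met exactly.
black beans only: max(6.3/2.1, 717/444) = 3 servings → $1.35.
strawberries only: max(6.3/0.3, 717/224) = 21 servings → $19.95.
eggs only: max(6.3/0.8, 717/94) = 7.875 servings → $2.36.
salmon only: max(6.3/0.9, 717/369) = 7 servings → $18.90.
black beans + strawberries with both targets exact would need a negative amount; discard.
black beans + eggs with both targets exact would need a negative amount; discard.
black beans + salmon: the both-tight solution has a negative serving — not a feasible corner.
strawberries + eggs: intersection lies outside the first quadrant.
strawberries + salmon with both targets exact would need a negative amount; discard.
eggs + salmon: intersection lies outside the first quadrant.
Cheapest feasible corner: $1.35.

$1.35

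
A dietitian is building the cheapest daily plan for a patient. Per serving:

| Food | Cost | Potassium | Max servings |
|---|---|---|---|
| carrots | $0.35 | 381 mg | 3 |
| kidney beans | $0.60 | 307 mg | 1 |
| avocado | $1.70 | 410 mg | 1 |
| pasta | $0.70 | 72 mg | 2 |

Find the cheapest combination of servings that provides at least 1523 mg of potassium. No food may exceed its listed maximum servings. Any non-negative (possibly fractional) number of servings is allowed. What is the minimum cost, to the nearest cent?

$1.95

Cost per mg of potassium: carrots $0.0009, kidney beans $0.0020, avocado $0.0041, pasta $0.0097.
Take 3 servings of carrots: +1143.0 mg potassium for $1.05 (total $1.05, still need 380.0 mg).
Take 1 serving of kidney beans: +307.0 mg potassium for $0.60 (total $1.65, still need 73.0 mg).
Take 0.178 servings of avocado: +73.0 mg potassium for $0.30 (total $1.95, still need 0.0 mg).
Filling from the cheapest source first is optimal under one linear minimum: $1.95.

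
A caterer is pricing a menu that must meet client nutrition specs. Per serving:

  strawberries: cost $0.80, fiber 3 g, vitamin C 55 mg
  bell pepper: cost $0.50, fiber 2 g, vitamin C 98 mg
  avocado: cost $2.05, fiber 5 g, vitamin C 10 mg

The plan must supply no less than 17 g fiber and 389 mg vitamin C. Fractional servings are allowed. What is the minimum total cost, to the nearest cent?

At the optimum either one food covers both requirements or two foods hit both targets exactly; no other combination can be cheaper.
strawberries only: max(17/3, 389/55) = 7.073 servings → $5.66.
bell pepper only: max(17/2, 389/98) = 8.5 servings → $4.25.
avocado only: max(17/5, 389/10) = 38.9 servings → $79.75.
strawberries + bell pepper with both tight: 4.826 servings and 1.261 servings → $4.49.
strawberries + avocado: intersection lies outside the first quadrant.
bell pepper + avocado with both tight: 3.777 servings and 1.889 servings → $5.76.
Cheapest feasible corner: $4.25.

$4.25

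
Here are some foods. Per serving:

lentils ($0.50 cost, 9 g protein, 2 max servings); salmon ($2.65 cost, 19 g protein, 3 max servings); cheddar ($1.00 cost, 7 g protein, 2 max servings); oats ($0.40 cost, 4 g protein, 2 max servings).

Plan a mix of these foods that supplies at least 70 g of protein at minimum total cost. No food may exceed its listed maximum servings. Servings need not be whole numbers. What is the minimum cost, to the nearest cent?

$7.94

Cost per g of protein: lentils $0.0556, oats $0.1000, salmon $0.1395, cheddar $0.1429.
Take 2 servings of lentils: +18.0 g protein for $1.00 (total $1.00, still need 52.0 g).
Take 2 servings of oats: +8.0 g protein for $0.80 (total $1.80, still need 44.0 g).
Take 2.316 servings of salmon: +44.0 g protein for $6.14 (total $7.94, still need 0.0 g).
Filling from the cheapest source first is optimal under one linear minimum: $7.94.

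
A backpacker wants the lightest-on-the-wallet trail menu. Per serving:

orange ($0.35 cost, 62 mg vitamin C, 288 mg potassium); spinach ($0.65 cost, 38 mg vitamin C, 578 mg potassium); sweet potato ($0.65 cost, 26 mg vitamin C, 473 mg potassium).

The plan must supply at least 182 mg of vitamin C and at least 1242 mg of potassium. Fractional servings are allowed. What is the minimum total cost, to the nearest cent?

$1.46

An LP optimum is at a vertex; with two nutrient constraints at most two foods are used. Check each candidate.
orange only: max(182/62, 1242/288) = 4.312 servings → $1.51.
spinach only: max(182/38, 1242/578) = 4.789 servings → $3.11.
sweet potato only: max(182/26, 1242/473) = 7 servings → $4.55.
orange + spinach with both tight: 2.33 servings and 0.9878 servings → $1.46.
orange + sweet potato with both tight: 2.463 servings and 1.126 servings → $1.59.
spinach + sweet potato: intersection lies outside the first quadrant.
Cheapest feasible corner: $1.46.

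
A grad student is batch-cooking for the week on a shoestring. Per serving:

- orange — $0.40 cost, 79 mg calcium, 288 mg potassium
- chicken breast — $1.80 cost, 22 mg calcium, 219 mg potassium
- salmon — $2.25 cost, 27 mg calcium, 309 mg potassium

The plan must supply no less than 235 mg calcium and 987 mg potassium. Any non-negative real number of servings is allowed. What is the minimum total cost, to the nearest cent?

$1.37

For a min-cost LP with two ≥-constraints, a basic feasible solution has at most two positive variables.
orange only: max(235/79, 987/288) = 3.427 servings → $1.37.
chicken breast only: max(235/22, 987/219) = 10.68 servings → $19.23.
salmon only: max(235/27, 987/309) = 8.704 servings → $19.58.
orange + chicken breast with both tight: 2.713 servings and 0.9387 servings → $2.77.
orange + salmon with both tight: 2.763 servings and 0.6188 servings → $2.50.
chicken breast + salmon with both targets exact would need a negative amount; discard.
So the least-cost plan costs $1.37.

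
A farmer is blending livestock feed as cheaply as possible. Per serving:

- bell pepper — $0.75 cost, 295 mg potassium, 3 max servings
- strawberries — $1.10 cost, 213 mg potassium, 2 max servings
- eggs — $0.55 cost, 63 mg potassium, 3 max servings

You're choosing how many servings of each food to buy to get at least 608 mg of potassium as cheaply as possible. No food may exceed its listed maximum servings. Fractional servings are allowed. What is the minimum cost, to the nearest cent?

$1.55

Cost per mg of potassium: bell pepper $0.0025, strawberries $0.0052, eggs $0.0087.
Take 2.061 servings of bell pepper: +608.0 mg potassium for $1.55 (total $1.55, still need 0.0 mg).
Greedy by cheapest-per-mg is optimal for a single linear constraint, so the minimum cost is $1.55.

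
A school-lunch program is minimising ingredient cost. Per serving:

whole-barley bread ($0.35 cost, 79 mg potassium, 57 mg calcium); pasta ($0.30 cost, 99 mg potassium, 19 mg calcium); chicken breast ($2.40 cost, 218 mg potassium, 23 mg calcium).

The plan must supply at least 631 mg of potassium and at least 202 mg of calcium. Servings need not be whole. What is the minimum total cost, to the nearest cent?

At the optimum either one food covers both requirements or two foods hit both targets exactly; no other combination can be cheaper.
whole-barley bread only: max(631/79, 202/57) = 7.987 servings → $2.80.
pasta only: max(631/99, 202/19) = 10.63 servings → $3.19.
chicken breast only: max(631/218, 202/23) = 8.783 servings → $21.08.
whole-barley bread + pasta with both tight: 1.934 servings and 4.831 servings → $2.13.
whole-barley bread + chicken breast with both tight: 2.783 servings and 1.886 servings → $5.50.
pasta + chicken breast: intersection lies outside the first quadrant.
Cheapest feasible corner: $2.13.

$2.13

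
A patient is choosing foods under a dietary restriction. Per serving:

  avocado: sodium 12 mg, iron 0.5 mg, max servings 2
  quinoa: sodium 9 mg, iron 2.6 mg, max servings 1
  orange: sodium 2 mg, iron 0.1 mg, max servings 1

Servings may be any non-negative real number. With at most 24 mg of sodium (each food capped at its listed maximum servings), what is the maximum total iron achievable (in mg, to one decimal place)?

3.2 mg

Iron per mg sodium: quinoa 0.2889, orange 0.05, avocado 0.04167.
Take 1 serving of quinoa: uses 9 mg sodium, +2.6 mg iron (running total 2.6 mg).
Take 1 serving of orange: uses 2 mg sodium, +0.1 mg iron (running total 2.7 mg).
Take 1.083 servings of avocado: uses 13 mg sodium, +0.5 mg iron (running total 3.2 mg).
Greedy by best ratio exhausts the sodium allowance optimally: 3.2 mg.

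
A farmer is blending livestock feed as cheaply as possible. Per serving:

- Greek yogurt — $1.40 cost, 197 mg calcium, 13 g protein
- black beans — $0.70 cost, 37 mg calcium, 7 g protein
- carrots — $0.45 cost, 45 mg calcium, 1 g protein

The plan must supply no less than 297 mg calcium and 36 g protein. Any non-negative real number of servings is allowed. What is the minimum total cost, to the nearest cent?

The cheapest plan sits at a corner of the feasible region — with two constraints it uses at most two foods.
Greek yogurt only: max(297/197, 36/13) = 2.769 servings → $3.88.
black beans only: max(297/37, 36/7) = 8.027 servings → $5.62.
carrots only: max(297/45, 36/1) = 36 servings → $16.20.
Greek yogurt + black beans with both tight: 0.8318 servings and 3.598 servings → $3.68.
Greek yogurt + carrots: intersection lies outside the first quadrant.
black beans + carrots with both tight: 4.759 servings and 2.687 servings → $4.54.
Cheapest feasible corner: $3.68.

$3.68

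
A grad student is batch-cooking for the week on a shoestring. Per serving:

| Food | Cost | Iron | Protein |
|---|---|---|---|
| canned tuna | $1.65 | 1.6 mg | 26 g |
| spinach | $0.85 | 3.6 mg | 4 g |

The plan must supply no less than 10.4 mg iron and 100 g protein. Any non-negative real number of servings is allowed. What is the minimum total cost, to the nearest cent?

$7.10

At the optimum either one food covers both requirements or two foods hit both targets exactly; no other combination can be cheaper.
canned tuna only: max(10.4/1.6, 100/26) = 6.5 servings → $10.72.
spinach only: max(10.4/3.6, 100/4) = 25 servings → $21.25.
canned tuna + spinach with both tight: 3.651 servings and 1.266 servings → $7.10.
The minimum over all feasible corners is $7.10.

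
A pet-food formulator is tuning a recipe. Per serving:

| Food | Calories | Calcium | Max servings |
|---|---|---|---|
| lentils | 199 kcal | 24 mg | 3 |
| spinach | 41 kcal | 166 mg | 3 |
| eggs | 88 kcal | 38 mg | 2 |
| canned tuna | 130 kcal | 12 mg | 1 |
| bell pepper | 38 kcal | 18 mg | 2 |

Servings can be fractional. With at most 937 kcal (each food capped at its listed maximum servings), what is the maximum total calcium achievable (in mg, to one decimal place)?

677.8 mg

Calcium per kcal: spinach 4.049, bell pepper 0.4737, eggs 0.4318, lentils 0.1206, canned tuna 0.09231.
Take 3 servings of spinach: uses 123 kcal, +498.0 mg calcium (running total 498.0 mg).
Take 2 servings of bell pepper: uses 76 kcal, +36.0 mg calcium (running total 534.0 mg).
Take 2 servings of eggs: uses 176 kcal, +76.0 mg calcium (running total 610.0 mg).
Take 2.824 servings of lentils: uses 562 kcal, +67.8 mg calcium (running total 677.8 mg).
Greedy by best ratio exhausts the calories allowance optimally: 677.8 mg.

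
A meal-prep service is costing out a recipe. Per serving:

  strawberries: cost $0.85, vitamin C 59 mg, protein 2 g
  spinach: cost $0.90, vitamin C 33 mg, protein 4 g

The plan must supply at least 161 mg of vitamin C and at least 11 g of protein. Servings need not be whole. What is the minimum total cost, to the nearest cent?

A basic optimal solution has at most two foods positive. Try each food alone and each pair with both targets met exactly.
strawberries only: max(161/59, 11/2) = 5.5 servings → $4.67.
spinach only: max(161/33, 11/4) = 4.879 servings → $4.39.
strawberries + spinach with both tight: 1.653 servings and 1.924 servings → $3.14.
Cheapest feasible corner: $3.14.

$3.14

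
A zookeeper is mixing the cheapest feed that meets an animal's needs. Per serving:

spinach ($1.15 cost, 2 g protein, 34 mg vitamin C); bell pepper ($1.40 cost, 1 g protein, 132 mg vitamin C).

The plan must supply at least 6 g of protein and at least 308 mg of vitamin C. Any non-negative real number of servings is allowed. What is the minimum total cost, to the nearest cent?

$4.93

A basic optimal solution has at most two foods positive. Try each food alone and each pair with both targets met exactly.
spinach only: max(6/2, 308/34) = 9.059 servings → $10.42.
bell pepper only: max(6/1, 308/132) = 6 servings → $8.40.
spinach + bell pepper with both tight: 2.104 servings and 1.791 servings → $4.93.
So the least-cost plan costs $4.93.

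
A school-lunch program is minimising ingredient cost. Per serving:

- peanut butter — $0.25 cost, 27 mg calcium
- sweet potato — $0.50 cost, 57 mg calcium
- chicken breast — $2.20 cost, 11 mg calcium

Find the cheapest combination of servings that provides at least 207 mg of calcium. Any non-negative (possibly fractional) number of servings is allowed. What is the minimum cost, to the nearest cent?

Cost per mg of calcium: sweet potato $0.0088, peanut butter $0.0093, chicken breast $0.2000.
With no serving limits, use only sweet potato: 207 mg / 57 mg = 3.632 servings × $0.50 = $1.82.

$1.82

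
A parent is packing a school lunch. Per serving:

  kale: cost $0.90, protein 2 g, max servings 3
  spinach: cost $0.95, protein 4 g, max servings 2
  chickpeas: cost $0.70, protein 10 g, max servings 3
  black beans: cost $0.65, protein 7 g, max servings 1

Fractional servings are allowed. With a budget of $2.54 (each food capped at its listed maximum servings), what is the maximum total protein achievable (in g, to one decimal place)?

34.7 g

Protein per dollar: chickpeas 14.29, black beans 10.77, spinach 4.211, kale 2.222.
Take 3 servings of chickpeas: spends $2.10, +30.0 g protein (running total 30.0 g).
Take 0.6769 servings of black beans: spends $0.44, +4.7 g protein (running total 34.7 g).
Filling greedily by protein-per-dollar is optimal for one linear limit, giving 34.7 g.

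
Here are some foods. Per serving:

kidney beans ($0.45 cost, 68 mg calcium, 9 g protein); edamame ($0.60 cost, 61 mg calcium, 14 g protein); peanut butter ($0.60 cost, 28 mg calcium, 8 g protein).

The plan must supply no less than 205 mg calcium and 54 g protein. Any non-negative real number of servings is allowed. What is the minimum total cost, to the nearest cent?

With two linear requirements the optimum uses one or two foods; enumerate the corners.
kidney beans only: max(205/68, 54/9) = 6 servings → $2.70.
edamame only: max(205/61, 54/14) = 3.857 servings → $2.31.
peanut butter only: max(205/28, 54/8) = 7.321 servings → $4.39.
kidney beans + edamame with both targets exact would need a negative amount; discard.
kidney beans + peanut butter with both tight: 0.4384 servings and 6.257 servings → $3.95.
edamame + peanut butter with both tight: 1.333 servings and 4.417 servings → $3.45.
The minimum over all feasible corners is $2.31.

$2.31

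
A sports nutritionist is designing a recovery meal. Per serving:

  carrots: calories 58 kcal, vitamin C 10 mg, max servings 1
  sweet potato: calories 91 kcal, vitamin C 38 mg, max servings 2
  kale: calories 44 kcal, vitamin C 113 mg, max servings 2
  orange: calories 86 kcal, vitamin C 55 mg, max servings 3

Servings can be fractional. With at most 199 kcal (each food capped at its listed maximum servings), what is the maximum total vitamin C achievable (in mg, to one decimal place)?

Vitamin C per kcal: kale 2.568, orange 0.6395, sweet potato 0.4176, carrots 0.1724.
Take 2 servings of kale: uses 88 kcal, +226.0 mg vitamin C (running total 226.0 mg).
Take 1.291 servings of orange: uses 111 kcal, +71.0 mg vitamin C (running total 297.0 mg).
Greedy by best ratio exhausts the calories allowance optimally: 297.0 mg.

297.0 mg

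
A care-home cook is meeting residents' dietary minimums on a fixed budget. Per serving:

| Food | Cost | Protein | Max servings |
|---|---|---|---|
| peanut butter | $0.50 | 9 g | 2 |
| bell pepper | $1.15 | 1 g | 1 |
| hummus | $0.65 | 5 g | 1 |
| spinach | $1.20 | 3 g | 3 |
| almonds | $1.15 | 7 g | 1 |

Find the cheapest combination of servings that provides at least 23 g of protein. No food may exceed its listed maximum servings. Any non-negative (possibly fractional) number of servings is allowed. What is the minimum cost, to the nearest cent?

Cost per g of protein: peanut butter $0.0556, hummus $0.1300, almonds $0.1643, spinach $0.4000, bell pepper $1.1500.
Take 2 servings of peanut butter: +18.0 g protein for $1.00 (total $1.00, still need 5.0 g).
Take 1 serving of hummus: +5.0 g protein for $0.65 (total $1.65, still need 0.0 g).
Greedy by cheapest-per-g is optimal for a single linear constraint, so the minimum cost is $1.65.

$1.65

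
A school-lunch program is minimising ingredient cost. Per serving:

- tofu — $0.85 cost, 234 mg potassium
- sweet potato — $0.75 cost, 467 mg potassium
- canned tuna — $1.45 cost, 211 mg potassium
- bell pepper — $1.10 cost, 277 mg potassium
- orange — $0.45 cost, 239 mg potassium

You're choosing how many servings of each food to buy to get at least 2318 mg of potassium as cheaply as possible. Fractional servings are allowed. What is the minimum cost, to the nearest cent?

Cost per mg of potassium: sweet potato $0.0016, orange $0.0019, tofu $0.0036, bell pepper $0.0040, canned tuna $0.0069.
With no serving limits, use only sweet potato: 2318 mg / 467 mg = 4.964 servings × $0.75 = $3.72.

$3.72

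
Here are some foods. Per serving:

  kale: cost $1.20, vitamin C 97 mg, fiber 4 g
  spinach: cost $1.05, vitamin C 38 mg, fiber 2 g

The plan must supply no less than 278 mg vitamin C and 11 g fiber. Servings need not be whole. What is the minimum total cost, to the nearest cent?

A basic optimal solution has at most two foods positive. Try each food alone and each pair with both targets met exactly.
kale only: max(278/97, 11/4) = 2.866 servings → $3.44.
spinach only: max(278/38, 11/2) = 7.316 servings → $7.68.
kale + spinach with both targets exact would need a negative amount; discard.
Cheapest feasible corner: $3.44.

$3.44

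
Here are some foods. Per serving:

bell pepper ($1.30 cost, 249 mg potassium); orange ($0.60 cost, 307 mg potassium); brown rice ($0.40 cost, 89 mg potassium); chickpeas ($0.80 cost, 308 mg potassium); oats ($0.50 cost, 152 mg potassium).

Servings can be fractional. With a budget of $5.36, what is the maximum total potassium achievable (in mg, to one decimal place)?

2742.5 mg

Potassium per dollar: orange 511.7, chickpeas 385, oats 304, brown rice 222.5, bell pepper 191.5.
With no serving limits, spend the whole cost allowance on orange: $5.36 / $0.60 × 307 mg = 2742.5 mg.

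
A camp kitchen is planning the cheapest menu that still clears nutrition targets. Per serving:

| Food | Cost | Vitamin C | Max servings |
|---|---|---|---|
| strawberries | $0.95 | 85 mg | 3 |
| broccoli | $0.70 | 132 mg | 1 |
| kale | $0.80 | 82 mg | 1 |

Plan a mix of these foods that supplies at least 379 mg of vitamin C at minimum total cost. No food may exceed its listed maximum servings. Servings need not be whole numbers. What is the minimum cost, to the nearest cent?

Cost per mg of vitamin C: broccoli $0.0053, kale $0.0098, strawberries $0.0112.
Take 1 serving of broccoli: +132.0 mg vitamin C for $0.70 (total $0.70, still need 247.0 mg).
Take 1 serving of kale: +82.0 mg vitamin C for $0.80 (total $1.50, still need 165.0 mg).
Take 1.941 servings of strawberries: +165.0 mg vitamin C for $1.84 (total $3.34, still need 0.0 mg).
Greedy by cheapest-per-mg is optimal for a single linear constraint, so the minimum cost is $3.34.

$3.34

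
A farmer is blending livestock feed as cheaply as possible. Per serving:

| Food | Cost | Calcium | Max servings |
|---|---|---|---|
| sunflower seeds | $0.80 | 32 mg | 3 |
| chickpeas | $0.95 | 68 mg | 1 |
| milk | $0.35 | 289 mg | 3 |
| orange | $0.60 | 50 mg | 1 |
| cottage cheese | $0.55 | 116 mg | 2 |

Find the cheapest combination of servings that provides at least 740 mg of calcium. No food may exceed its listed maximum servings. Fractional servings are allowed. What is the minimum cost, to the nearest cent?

$0.90

Cost per mg of calcium: milk $0.0012, cottage cheese $0.0047, orange $0.0120, chickpeas $0.0140, sunflower seeds $0.0250.
Take 2.561 servings of milk: +740.0 mg calcium for $0.90 (total $0.90, still need 0.0 mg).
Filling from the cheapest source first is optimal under one linear minimum: $0.90.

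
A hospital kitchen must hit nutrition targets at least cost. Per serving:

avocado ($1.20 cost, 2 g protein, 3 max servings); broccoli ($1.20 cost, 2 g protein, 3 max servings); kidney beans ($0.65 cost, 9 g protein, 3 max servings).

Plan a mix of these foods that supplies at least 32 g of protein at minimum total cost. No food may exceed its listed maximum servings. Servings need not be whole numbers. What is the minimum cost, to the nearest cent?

Cost per g of protein: kidney beans $0.0722, avocado $0.6000, broccoli $0.6000.
Take 3 servings of kidney beans: +27.0 g protein for $1.95 (total $1.95, still need 5.0 g).
Take 2.5 servings of avocado: +5.0 g protein for $3.00 (total $4.95, still need 0.0 g).
Greedy by cheapest-per-g is optimal for a single linear constraint, so the minimum cost is $4.95.

$4.95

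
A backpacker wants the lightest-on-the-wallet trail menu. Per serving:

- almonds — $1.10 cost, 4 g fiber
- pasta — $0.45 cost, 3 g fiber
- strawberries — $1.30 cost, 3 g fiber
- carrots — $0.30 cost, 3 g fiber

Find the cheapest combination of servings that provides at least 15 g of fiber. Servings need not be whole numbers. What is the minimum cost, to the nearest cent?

$1.50

Cost per g of fiber: carrots $0.1000, pasta $0.1500, almonds $0.2750, strawberries $0.4333.
With no serving limits, use only carrots: 15 g / 3 g = 5 servings × $0.30 = $1.50.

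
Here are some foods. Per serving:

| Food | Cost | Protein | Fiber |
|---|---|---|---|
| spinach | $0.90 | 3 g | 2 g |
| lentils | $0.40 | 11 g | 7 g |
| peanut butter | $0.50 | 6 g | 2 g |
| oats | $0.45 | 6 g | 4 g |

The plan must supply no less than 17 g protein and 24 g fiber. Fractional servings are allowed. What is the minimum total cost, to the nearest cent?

This is a tiny linear program; its minimum lies at a vertex of the feasible set. List the vertices and price them.
spinach only: max(17/3, 24/2) = 12 servings → $10.80.
lentils only: max(17/11, 24/7) = 3.429 servings → $1.37.
peanut butter only: max(17/6, 24/2) = 12 servings → $6.00.
oats only: max(17/6, 24/4) = 6 servings → $2.70.
spinach + lentils with both targets exact would need a negative amount; discard.
spinach + peanut butter: intersection lies outside the first quadrant.
spinach + oats (both tight): parallel constraints — no distinct corner.
lentils + peanut butter: the both-tight solution has a negative serving — not a feasible corner.
lentils + oats: the both-tight solution has a negative serving — not a feasible corner.
peanut butter + oats with both targets exact would need a negative amount; discard.
Cheapest feasible corner: $1.37.

$1.37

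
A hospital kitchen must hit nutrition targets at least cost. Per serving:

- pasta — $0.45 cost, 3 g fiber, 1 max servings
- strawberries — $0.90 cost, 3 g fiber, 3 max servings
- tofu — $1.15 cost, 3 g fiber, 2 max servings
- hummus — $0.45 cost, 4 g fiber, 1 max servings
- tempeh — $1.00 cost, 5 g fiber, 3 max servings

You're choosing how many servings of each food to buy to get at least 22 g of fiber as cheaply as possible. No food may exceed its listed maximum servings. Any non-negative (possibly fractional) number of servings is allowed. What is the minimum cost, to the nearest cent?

$3.90

Cost per g of fiber: hummus $0.1125, pasta $0.1500, tempeh $0.2000, strawberries $0.3000, tofu $0.3833.
Take 1 serving of hummus: +4.0 g fiber for $0.45 (total $0.45, still need 18.0 g).
Take 1 serving of pasta: +3.0 g fiber for $0.45 (total $0.90, still need 15.0 g).
Take 3 servings of tempeh: +15.0 g fiber for $3.00 (total $3.90, still need 0.0 g).
Greedy by cheapest-per-g is optimal for a single linear constraint, so the minimum cost is $3.90.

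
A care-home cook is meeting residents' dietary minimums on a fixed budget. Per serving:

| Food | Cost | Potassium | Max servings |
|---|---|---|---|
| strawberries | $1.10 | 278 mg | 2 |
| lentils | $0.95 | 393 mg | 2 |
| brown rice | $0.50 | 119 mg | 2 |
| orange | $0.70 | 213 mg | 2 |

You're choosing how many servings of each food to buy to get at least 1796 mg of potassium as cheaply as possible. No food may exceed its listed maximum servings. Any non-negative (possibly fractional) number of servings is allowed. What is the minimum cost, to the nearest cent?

$5.62

Cost per mg of potassium: lentils $0.0024, orange $0.0033, strawberries $0.0040, brown rice $0.0042.
Take 2 servings of lentils: +786.0 mg potassium for $1.90 (total $1.90, still need 1010.0 mg).
Take 2 servings of orange: +426.0 mg potassium for $1.40 (total $3.30, still need 584.0 mg).
Take 2 servings of strawberries: +556.0 mg potassium for $2.20 (total $5.50, still need 28.0 mg).
Take 0.2353 servings of brown rice: +28.0 mg potassium for $0.12 (total $5.62, still need 0.0 mg).
Filling from the cheapest source first is optimal under one linear minimum: $5.62.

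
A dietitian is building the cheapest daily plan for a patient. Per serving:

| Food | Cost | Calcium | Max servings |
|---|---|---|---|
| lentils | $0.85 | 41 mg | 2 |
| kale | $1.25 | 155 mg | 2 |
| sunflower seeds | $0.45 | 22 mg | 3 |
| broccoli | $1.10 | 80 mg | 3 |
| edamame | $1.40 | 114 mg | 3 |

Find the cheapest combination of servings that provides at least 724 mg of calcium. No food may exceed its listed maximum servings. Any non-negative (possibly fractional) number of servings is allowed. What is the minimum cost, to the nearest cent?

Cost per mg of calcium: kale $0.0081, edamame $0.0123, broccoli $0.0138, sunflower seeds $0.0205, lentils $0.0207.
Take 2 servings of kale: +310.0 mg calcium for $2.50 (total $2.50, still need 414.0 mg).
Take 3 servings of edamame: +342.0 mg calcium for $4.20 (total $6.70, still need 72.0 mg).
Take 0.9 servings of broccoli: +72.0 mg calcium for $0.99 (total $7.69, still need 0.0 mg).
Greedy by cheapest-per-mg is optimal for a single linear constraint, so the minimum cost is $7.69.

$7.69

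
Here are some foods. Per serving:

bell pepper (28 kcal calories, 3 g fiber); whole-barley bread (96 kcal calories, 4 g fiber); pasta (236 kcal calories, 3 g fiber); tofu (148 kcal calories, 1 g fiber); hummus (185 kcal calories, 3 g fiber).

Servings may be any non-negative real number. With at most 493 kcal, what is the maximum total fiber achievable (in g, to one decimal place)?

Fiber per kcal: bell pepper 0.1071, whole-barley bread 0.04167, hummus 0.01622, pasta 0.01271, tofu 0.006757.
With no serving limits, spend the whole calories allowance on bell pepper: 493 kcal / 28 kcal × 3 g = 52.8 g.

52.8 g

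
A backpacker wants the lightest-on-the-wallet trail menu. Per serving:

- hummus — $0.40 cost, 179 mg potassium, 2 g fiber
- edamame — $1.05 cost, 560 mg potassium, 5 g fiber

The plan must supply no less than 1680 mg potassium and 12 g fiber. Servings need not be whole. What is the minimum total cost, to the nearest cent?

This is a tiny linear program; its minimum lies at a vertex of the feasible set. List the vertices and price them.
hummus only: max(1680/179, 12/2) = 9.385 servings → $3.75.
edamame only: max(1680/560, 12/5) = 3 servings → $3.15.
hummus + edamame with both targets exact would need a negative amount; discard.
So the least-cost plan costs $3.15.

$3.15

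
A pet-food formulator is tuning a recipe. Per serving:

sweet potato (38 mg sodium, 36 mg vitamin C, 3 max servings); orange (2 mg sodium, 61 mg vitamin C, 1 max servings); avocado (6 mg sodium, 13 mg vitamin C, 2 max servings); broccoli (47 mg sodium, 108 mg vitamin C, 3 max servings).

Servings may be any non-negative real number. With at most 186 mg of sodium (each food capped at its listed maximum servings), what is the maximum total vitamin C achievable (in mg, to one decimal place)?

440.4 mg

Vitamin C per mg sodium: orange 30.5, broccoli 2.298, avocado 2.167, sweet potato 0.9474.
Take 1 serving of orange: uses 2 mg sodium, +61.0 mg vitamin C (running total 61.0 mg).
Take 3 servings of broccoli: uses 141 mg sodium, +324.0 mg vitamin C (running total 385.0 mg).
Take 2 servings of avocado: uses 12 mg sodium, +26.0 mg vitamin C (running total 411.0 mg).
Take 0.8158 servings of sweet potato: uses 31 mg sodium, +29.4 mg vitamin C (running total 440.4 mg).
Greedy by best ratio exhausts the sodium allowance optimally: 440.4 mg.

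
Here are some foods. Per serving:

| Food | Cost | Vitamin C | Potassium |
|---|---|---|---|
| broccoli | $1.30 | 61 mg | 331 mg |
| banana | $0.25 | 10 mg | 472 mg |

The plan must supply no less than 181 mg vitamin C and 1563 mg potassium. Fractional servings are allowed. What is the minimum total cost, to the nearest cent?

broccoli only: max(181/61, 1563/331) = 4.722 servings → $6.14.
banana only: max(181/10, 1563/472) = 18.1 servings → $4.53.
broccoli + banana with both tight: 2.739 servings and 1.39 servings → $3.91.
So the least-cost plan costs $3.91.

$3.91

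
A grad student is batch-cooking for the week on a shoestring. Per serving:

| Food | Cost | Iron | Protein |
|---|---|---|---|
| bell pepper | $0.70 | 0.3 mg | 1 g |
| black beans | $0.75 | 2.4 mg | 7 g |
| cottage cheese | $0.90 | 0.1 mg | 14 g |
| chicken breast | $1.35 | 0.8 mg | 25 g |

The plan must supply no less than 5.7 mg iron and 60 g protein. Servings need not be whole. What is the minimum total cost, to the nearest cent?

bell pepper only: max(5.7/0.3, 60/1) = 60 servings → $42.00.
black beans only: max(5.7/2.4, 60/7) = 8.571 servings → $6.43.
cottage cheese only: max(5.7/0.1, 60/14) = 57 servings → $51.30.
chicken breast only: max(5.7/0.8, 60/25) = 7.125 servings → $9.62.
bell pepper + black beans with both targets exact would need a negative amount; discard.
bell pepper + cottage cheese with both tight: 18 servings and 3 servings → $15.30.
bell pepper + chicken breast with both tight: 14.1 servings and 1.836 servings → $12.35.
black beans + cottage cheese with both tight: 2.243 servings and 3.164 servings → $4.53.
black beans + chicken breast with both tight: 1.737 servings and 1.914 servings → $3.89.
cottage cheese + chicken breast: the both-tight solution has a negative serving — not a feasible corner.
The minimum over all feasible corners is $3.89.

$3.89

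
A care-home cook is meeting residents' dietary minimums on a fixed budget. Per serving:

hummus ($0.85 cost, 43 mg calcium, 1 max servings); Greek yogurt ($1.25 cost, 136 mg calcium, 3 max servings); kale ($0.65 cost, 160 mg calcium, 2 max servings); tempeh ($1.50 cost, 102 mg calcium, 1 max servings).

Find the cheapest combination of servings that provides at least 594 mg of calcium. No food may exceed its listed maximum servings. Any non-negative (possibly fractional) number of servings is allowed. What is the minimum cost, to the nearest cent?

Cost per mg of calcium: kale $0.0041, Greek yogurt $0.0092, tempeh $0.0147, hummus $0.0198.
Take 2 servings of kale: +320.0 mg calcium for $1.30 (total $1.30, still need 274.0 mg).
Take 2.015 servings of Greek yogurt: +274.0 mg calcium for $2.52 (total $3.82, still need 0.0 mg).
Greedy by cheapest-per-mg is optimal for a single linear constraint, so the minimum cost is $3.82.

$3.82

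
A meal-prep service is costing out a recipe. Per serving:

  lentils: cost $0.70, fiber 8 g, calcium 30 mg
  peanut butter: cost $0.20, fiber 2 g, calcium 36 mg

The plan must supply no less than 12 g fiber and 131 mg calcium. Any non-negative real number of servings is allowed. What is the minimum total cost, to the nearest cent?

At the optimum either one food covers both requirements or two foods hit both targets exactly; no other combination can be cheaper.
lentils only: max(12/8, 131/30) = 4.367 servings → $3.06.
peanut butter only: max(12/2, 131/36) = 6 servings → $1.20.
lentils + peanut butter with both tight: 0.7456 servings and 3.018 servings → $1.13.
Cheapest feasible corner: $1.13.

$1.13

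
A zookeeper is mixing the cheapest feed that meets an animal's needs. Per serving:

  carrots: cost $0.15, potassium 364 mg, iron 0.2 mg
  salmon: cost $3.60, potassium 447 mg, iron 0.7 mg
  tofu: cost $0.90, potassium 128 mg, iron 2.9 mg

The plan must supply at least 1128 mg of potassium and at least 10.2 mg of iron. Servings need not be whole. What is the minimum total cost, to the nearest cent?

Two binding constraints pin down two serving amounts, so the optimal mix uses at most two foods. The candidates are each food alone (scaled to the tighter of potassium/iron) and each pair with both constraints tight.
carrots only: max(1128/364, 10.2/0.2) = 51 servings → $7.65.
salmon only: max(1128/447, 10.2/0.7) = 14.57 servings → $52.46.
tofu only: max(1128/128, 10.2/2.9) = 8.812 servings → $7.93.
carrots + salmon: the both-tight solution has a negative serving — not a feasible corner.
carrots + tofu with both tight: 1.908 servings and 3.386 servings → $3.33.
salmon + tofu with both tight: 1.629 servings and 3.124 servings → $8.68.
So the least-cost plan costs $3.33.

$3.33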